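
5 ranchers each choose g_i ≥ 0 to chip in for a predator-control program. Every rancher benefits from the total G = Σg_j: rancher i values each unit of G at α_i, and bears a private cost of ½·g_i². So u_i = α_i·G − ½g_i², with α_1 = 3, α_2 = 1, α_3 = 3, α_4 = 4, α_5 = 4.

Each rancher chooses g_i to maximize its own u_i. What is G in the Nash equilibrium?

15

Rancher i's FOC: ∂u_i/∂g_i = α_i − g_i = 0, so g_i* = α_i.
NE contributions = (3, 1, 3, 4, 4); G = 15.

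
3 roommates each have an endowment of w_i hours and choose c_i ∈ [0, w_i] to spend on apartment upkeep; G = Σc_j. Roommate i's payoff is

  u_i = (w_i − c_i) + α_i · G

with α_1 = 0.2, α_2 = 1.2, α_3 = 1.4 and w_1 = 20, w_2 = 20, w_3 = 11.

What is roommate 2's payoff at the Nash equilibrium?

∂u_i/∂c_i = α_i − 1, so roommate i contributes w_i if α_i > 1, else 0.
α_i > 1 for i ∈ {2, 3}; NE contributions (0, 20, 11), G = 31.
u_2 = (20 − 20) + 1.2·31 = 37.2.

37.2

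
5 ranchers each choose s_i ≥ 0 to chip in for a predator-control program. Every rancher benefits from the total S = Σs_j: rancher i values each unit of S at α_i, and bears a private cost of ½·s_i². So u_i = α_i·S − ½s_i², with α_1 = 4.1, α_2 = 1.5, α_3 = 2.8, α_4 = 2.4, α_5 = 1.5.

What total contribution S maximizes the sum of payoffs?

61.5

Planner FOC: ∂(Σu_j)/∂s_i = (Σα_j) − s_i = 0, so s_i^SO = Σα_j = 12.3 for every i; S^SO = 61.5.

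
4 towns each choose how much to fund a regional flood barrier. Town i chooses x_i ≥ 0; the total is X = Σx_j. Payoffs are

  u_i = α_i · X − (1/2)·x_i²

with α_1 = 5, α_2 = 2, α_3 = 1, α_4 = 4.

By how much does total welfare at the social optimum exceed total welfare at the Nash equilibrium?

Town i's FOC: ∂u_i/∂x_i = α_i − x_i = 0, so x_i* = α_i.
NE contributions = (5, 2, 1, 4); X = 12.
W^NE = (Σα)·X − ½Σα_i² = 12² − ½·46 = 121.
Planner sets x_i = Σα_j = 12 for every i, so X^SO = 4·12 = 48.
W^SO = (Σα)·X^SO − ½·4·(Σα)² = (4/2)·12² = 288.
Deadweight loss = W^SO − W^NE = 167.

167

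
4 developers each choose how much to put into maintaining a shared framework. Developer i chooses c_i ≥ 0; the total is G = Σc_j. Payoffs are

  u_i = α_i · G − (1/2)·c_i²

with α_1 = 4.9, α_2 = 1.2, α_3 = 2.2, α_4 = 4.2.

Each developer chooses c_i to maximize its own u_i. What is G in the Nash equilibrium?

12.5

Developer i's FOC: ∂u_i/∂c_i = α_i − c_i = 0, so c_i* = α_i.
NE contributions = (4.9, 1.2, 2.2, 4.2); G = 12.5.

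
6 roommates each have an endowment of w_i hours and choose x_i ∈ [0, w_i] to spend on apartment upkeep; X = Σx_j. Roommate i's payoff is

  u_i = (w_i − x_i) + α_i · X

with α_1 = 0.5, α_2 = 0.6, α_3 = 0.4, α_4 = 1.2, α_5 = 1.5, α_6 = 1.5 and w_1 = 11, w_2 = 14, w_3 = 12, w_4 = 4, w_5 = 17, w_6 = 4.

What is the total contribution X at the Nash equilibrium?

25

∂u_i/∂x_i = α_i − 1, so roommate i contributes w_i if α_i > 1, else 0.
α_i > 1 for i ∈ {4, 5, 6}; NE contributions (0, 0, 0, 4, 17, 4), X = 25.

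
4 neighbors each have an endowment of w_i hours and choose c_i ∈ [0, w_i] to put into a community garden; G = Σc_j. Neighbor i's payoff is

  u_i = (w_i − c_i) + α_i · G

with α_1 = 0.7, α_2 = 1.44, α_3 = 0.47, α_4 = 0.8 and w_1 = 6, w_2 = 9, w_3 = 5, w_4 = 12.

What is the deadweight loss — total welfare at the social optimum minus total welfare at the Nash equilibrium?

55.43

∂u_i/∂c_i = α_i − 1, so neighbor i contributes w_i if α_i > 1, else 0.
α_i > 1 for i ∈ {2}; NE contributions (0, 9, 0, 0), G = 9.
W^NE = Σw_i − G^NE + (Σα_i)·G^NE = 32 + 2.41·9 = 53.69.
Planner: ∂(Σu_j)/∂c_i = Σα_j − 1 = 2.41 > 0, so everyone contributes w_i; G^SO = 32, W^SO = 32 + 2.41·32 = 109.12.
Deadweight loss = 55.43.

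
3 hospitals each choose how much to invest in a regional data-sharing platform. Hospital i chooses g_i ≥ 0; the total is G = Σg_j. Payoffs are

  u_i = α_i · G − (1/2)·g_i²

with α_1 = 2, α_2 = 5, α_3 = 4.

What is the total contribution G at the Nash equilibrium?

Hospital i's FOC: ∂u_i/∂g_i = α_i − g_i = 0, so g_i* = α_i.
NE contributions = (2, 5, 4); G = 11.

11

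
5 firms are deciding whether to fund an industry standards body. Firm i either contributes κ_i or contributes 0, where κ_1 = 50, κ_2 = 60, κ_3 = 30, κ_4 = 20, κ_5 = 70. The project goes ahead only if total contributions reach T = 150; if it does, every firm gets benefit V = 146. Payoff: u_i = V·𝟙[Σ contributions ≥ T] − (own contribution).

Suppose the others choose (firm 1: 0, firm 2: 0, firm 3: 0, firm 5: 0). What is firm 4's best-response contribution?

Others' total = 0. Even contributing 20 gives 20 < 150: no benefit either way.
Best response: 0.

0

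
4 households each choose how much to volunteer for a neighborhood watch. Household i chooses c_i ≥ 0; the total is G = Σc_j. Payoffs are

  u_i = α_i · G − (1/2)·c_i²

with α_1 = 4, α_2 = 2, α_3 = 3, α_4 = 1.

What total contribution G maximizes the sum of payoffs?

40

Planner FOC: ∂(Σu_j)/∂c_i = (Σα_j) − c_i = 0, so c_i^SO = Σα_j = 10 for every i; G^SO = 40.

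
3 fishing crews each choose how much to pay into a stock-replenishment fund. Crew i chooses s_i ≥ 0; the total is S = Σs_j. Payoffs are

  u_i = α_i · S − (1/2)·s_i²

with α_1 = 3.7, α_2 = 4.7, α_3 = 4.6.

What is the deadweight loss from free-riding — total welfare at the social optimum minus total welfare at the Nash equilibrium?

112.97

Crew i's FOC: ∂u_i/∂s_i = α_i − s_i = 0, so s_i* = α_i.
NE contributions = (3.7, 4.7, 4.6); S = 13.
W^NE = (Σα)·S − ½Σα_i² = 13² − ½·56.94 = 140.53.
Planner sets s_i = Σα_j = 13 for every i, so S^SO = 3·13 = 39.
W^SO = (Σα)·S^SO − ½·3·(Σα)² = (3/2)·13² = 253.5.
Deadweight loss = W^SO − W^NE = 112.97.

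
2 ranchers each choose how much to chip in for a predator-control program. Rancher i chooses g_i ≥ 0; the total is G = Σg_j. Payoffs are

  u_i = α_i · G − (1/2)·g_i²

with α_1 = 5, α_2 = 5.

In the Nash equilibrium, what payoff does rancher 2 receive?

37.5

Rancher i's FOC: ∂u_i/∂g_i = α_i − g_i = 0, so g_i* = α_i.
NE contributions = (5, 5); G = 10.
u_2 = α_2·G − ½·(g_2)² = 5·10 − ½·5² = 37.5.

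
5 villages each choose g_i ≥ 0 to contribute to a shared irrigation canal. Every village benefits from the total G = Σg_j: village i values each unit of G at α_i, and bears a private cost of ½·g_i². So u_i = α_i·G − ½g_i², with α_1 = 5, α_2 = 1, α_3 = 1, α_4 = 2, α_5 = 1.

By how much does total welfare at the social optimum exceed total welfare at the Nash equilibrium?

166

Village i's FOC: ∂u_i/∂g_i = α_i − g_i = 0, so g_i* = α_i.
NE contributions = (5, 1, 1, 2, 1); G = 10.
W^NE = (Σα)·G − ½Σα_i² = 10² − ½·32 = 84.
Planner sets g_i = Σα_j = 10 for every i, so G^SO = 5·10 = 50.
W^SO = (Σα)·G^SO − ½·5·(Σα)² = (5/2)·10² = 250.
Deadweight loss = W^SO − W^NE = 166.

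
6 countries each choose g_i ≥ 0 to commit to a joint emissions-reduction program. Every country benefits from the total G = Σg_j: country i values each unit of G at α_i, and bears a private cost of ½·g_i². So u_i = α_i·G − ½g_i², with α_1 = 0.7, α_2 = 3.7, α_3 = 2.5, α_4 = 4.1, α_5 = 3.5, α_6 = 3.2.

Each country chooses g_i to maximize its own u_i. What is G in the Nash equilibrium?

Country i's FOC: ∂u_i/∂g_i = α_i − g_i = 0, so g_i* = α_i.
NE contributions = (0.7, 3.7, 2.5, 4.1, 3.5, 3.2); G = 17.7.

17.7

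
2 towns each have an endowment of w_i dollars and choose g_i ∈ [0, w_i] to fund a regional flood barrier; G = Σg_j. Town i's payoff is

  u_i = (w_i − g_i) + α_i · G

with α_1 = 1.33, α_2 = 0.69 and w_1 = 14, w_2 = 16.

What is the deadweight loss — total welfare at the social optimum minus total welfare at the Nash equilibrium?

16.32

∂u_i/∂g_i = α_i − 1, so town i contributes w_i if α_i > 1, else 0.
α_i > 1 for i ∈ {1}; NE contributions (14, 0), G = 14.
W^NE = Σw_i − G^NE + (Σα_i)·G^NE = 30 + 1.02·14 = 44.28.
Planner: ∂(Σu_j)/∂g_i = Σα_j − 1 = 1.02 > 0, so everyone contributes w_i; G^SO = 30, W^SO = 30 + 1.02·30 = 60.6.
Deadweight loss = 16.32.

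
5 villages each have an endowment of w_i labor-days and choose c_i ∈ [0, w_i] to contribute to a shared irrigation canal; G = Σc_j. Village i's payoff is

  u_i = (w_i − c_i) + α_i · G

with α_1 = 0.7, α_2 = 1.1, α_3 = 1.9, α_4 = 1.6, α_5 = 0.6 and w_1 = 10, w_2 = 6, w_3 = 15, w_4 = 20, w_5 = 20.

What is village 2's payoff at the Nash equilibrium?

45.1

∂u_i/∂c_i = α_i − 1, so village i contributes w_i if α_i > 1, else 0.
α_i > 1 for i ∈ {2, 3, 4}; NE contributions (0, 6, 15, 20, 0), G = 41.
u_2 = (6 − 6) + 1.1·41 = 45.1.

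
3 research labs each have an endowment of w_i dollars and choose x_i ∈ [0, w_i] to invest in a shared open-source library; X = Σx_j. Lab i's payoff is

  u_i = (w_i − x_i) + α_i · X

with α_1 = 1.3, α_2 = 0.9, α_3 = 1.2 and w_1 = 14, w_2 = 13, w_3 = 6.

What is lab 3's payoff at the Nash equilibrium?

24

∂u_i/∂x_i = α_i − 1, so lab i contributes w_i if α_i > 1, else 0.
α_i > 1 for i ∈ {1, 3}; NE contributions (14, 0, 6), X = 20.
u_3 = (6 − 6) + 1.2·20 = 24.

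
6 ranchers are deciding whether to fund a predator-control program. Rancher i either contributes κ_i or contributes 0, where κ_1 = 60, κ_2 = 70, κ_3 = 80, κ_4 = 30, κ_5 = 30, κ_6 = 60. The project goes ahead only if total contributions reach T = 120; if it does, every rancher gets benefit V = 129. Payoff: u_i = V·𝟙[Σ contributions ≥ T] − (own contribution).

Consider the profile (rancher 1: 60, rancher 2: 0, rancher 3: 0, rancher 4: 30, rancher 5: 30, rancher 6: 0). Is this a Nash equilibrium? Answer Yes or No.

Yes

Total = 120 ≥ 120: provided.
Rancher 1 (pledges 60, payoff 69): dropping to 0 → total 60, payoff 0. No gain.
Rancher 2 (pledges 0, payoff 129): pledging 70 → total 190, payoff 59. No gain.
Rancher 3 (pledges 0, payoff 129): pledging 80 → total 200, payoff 49. No gain.
Rancher 4 (pledges 30, payoff 99): dropping to 0 → total 90, payoff 0. No gain.
Rancher 5 (pledges 30, payoff 99): dropping to 0 → total 90, payoff 0. No gain.
Rancher 6 (pledges 0, payoff 129): pledging 60 → total 180, payoff 69. No gain.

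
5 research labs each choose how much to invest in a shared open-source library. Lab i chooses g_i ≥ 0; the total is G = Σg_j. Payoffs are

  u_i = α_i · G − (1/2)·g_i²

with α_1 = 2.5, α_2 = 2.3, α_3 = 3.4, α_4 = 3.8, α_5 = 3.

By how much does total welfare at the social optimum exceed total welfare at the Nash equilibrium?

Lab i's FOC: ∂u_i/∂g_i = α_i − g_i = 0, so g_i* = α_i.
NE contributions = (2.5, 2.3, 3.4, 3.8, 3); G = 15.
W^NE = (Σα)·G − ½Σα_i² = 15² − ½·46.54 = 201.73.
Planner sets g_i = Σα_j = 15 for every i, so G^SO = 5·15 = 75.
W^SO = (Σα)·G^SO − ½·5·(Σα)² = (5/2)·15² = 562.5.
Deadweight loss = W^SO − W^NE = 360.77.

360.77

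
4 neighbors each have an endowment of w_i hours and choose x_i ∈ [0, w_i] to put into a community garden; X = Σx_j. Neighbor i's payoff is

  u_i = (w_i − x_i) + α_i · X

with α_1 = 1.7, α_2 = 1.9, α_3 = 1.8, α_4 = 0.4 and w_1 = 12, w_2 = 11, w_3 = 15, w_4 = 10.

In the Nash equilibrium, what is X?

38

∂u_i/∂x_i = α_i − 1, so neighbor i contributes w_i if α_i > 1, else 0.
α_i > 1 for i ∈ {1, 2, 3}; NE contributions (12, 11, 15, 0), X = 38.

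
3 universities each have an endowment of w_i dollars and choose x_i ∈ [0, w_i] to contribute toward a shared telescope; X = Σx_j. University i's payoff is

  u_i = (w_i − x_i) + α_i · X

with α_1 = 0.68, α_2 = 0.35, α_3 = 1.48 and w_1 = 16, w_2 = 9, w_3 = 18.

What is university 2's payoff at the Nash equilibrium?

∂u_i/∂x_i = α_i − 1, so university i contributes w_i if α_i > 1, else 0.
α_i > 1 for i ∈ {3}; NE contributions (0, 0, 18), X = 18.
u_2 = (9 − 0) + 0.35·18 = 15.3.

15.3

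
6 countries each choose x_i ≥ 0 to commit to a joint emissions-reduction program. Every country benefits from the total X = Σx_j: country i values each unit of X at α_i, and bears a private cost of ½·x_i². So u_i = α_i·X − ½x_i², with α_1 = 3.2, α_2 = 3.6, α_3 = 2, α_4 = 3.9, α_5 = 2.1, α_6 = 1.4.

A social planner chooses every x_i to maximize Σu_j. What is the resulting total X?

Planner FOC: ∂(Σu_j)/∂x_i = (Σα_j) − x_i = 0, so x_i^SO = Σα_j = 16.2 for every i; X^SO = 97.2.

97.2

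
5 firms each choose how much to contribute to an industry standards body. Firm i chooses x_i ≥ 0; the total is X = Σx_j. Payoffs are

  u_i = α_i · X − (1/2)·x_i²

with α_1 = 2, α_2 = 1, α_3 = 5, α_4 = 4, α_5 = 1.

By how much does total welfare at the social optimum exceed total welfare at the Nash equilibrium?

277

Firm i's FOC: ∂u_i/∂x_i = α_i − x_i = 0, so x_i* = α_i.
NE contributions = (2, 1, 5, 4, 1); X = 13.
W^NE = (Σα)·X − ½Σα_i² = 13² − ½·47 = 145.5.
Planner sets x_i = Σα_j = 13 for every i, so X^SO = 5·13 = 65.
W^SO = (Σα)·X^SO − ½·5·(Σα)² = (5/2)·13² = 422.5.
Deadweight loss = W^SO − W^NE = 277.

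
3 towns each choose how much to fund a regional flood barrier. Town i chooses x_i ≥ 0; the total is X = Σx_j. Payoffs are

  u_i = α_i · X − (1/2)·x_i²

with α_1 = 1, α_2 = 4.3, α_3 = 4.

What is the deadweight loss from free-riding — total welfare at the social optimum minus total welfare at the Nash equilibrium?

Town i's FOC: ∂u_i/∂x_i = α_i − x_i = 0, so x_i* = α_i.
NE contributions = (1, 4.3, 4); X = 9.3.
W^NE = (Σα)·X − ½Σα_i² = 9.3² − ½·35.49 = 68.745.
Planner sets x_i = Σα_j = 9.3 for every i, so X^SO = 3·9.3 = 27.9.
W^SO = (Σα)·X^SO − ½·3·(Σα)² = (3/2)·9.3² = 129.735.
Deadweight loss = W^SO − W^NE = 60.99.

60.99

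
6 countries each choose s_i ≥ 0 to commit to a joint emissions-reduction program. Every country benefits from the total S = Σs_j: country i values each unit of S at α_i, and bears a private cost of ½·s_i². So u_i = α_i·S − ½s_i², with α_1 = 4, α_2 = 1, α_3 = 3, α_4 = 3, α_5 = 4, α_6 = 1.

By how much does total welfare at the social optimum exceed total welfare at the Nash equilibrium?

Country i's FOC: ∂u_i/∂s_i = α_i − s_i = 0, so s_i* = α_i.
NE contributions = (4, 1, 3, 3, 4, 1); S = 16.
W^NE = (Σα)·S − ½Σα_i² = 16² − ½·52 = 230.
Planner sets s_i = Σα_j = 16 for every i, so S^SO = 6·16 = 96.
W^SO = (Σα)·S^SO − ½·6·(Σα)² = (6/2)·16² = 768.
Deadweight loss = W^SO − W^NE = 538.

538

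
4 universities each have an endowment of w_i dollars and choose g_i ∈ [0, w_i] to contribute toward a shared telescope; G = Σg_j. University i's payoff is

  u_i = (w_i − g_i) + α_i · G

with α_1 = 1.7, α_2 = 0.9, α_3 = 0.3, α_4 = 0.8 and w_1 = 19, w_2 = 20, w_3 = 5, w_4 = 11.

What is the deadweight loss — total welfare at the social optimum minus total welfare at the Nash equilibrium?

97.2

∂u_i/∂g_i = α_i − 1, so university i contributes w_i if α_i > 1, else 0.
α_i > 1 for i ∈ {1}; NE contributions (19, 0, 0, 0), G = 19.
W^NE = Σw_i − G^NE + (Σα_i)·G^NE = 55 + 2.7·19 = 106.3.
Planner: ∂(Σu_j)/∂g_i = Σα_j − 1 = 2.7 > 0, so everyone contributes w_i; G^SO = 55, W^SO = 55 + 2.7·55 = 203.5.
Deadweight loss = 97.2.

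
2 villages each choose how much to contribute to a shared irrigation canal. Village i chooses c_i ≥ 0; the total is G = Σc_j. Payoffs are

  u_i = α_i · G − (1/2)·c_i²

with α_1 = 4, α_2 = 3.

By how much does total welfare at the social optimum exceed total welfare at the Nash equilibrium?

Village i's FOC: ∂u_i/∂c_i = α_i − c_i = 0, so c_i* = α_i.
NE contributions = (4, 3); G = 7.
W^NE = (Σα)·G − ½Σα_i² = 7² − ½·25 = 36.5.
Planner sets c_i = Σα_j = 7 for every i, so G^SO = 2·7 = 14.
W^SO = (Σα)·G^SO − ½·2·(Σα)² = (2/2)·7² = 49.
Deadweight loss = W^SO − W^NE = 12.5.

12.5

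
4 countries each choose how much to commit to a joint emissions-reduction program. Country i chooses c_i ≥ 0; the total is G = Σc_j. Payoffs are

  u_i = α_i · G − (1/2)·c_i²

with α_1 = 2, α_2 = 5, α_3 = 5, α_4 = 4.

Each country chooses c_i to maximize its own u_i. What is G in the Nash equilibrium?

Country i's FOC: ∂u_i/∂c_i = α_i − c_i = 0, so c_i* = α_i.
NE contributions = (2, 5, 5, 4); G = 16.

16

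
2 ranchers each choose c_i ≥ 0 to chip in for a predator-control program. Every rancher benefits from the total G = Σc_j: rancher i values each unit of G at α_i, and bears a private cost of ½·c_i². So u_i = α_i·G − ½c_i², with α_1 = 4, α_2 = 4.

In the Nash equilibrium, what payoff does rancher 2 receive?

24

Rancher i's FOC: ∂u_i/∂c_i = α_i − c_i = 0, so c_i* = α_i.
NE contributions = (4, 4); G = 8.
u_2 = α_2·G − ½·(c_2)² = 4·8 − ½·4² = 24.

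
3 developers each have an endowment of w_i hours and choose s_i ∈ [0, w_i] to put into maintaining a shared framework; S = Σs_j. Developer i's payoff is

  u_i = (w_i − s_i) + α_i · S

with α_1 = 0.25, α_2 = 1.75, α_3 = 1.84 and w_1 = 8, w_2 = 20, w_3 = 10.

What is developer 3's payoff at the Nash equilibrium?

55.2

∂u_i/∂s_i = α_i − 1, so developer i contributes w_i if α_i > 1, else 0.
α_i > 1 for i ∈ {2, 3}; NE contributions (0, 20, 10), S = 30.
u_3 = (10 − 10) + 1.84·30 = 55.2.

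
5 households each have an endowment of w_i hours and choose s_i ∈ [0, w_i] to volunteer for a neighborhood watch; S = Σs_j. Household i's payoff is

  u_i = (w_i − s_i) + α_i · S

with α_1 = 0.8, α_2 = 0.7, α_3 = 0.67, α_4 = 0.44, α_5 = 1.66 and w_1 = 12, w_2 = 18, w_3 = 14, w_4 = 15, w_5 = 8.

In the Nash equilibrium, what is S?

∂u_i/∂s_i = α_i − 1, so household i contributes w_i if α_i > 1, else 0.
α_i > 1 for i ∈ {5}; NE contributions (0, 0, 0, 0, 8), S = 8.

8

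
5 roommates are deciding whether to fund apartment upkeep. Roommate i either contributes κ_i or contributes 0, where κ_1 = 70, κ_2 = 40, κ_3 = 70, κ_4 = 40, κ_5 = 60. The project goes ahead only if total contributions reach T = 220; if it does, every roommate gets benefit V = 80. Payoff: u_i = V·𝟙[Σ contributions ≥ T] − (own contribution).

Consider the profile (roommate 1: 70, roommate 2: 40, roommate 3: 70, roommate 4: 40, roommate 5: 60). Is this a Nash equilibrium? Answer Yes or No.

No

Total = 280 ≥ 220: provided.
Roommate 1 (pledges 70, payoff 10): dropping to 0 → total 210, payoff 0. No gain.
Roommate 2 (pledges 40, payoff 40): dropping to 0 → total 240, payoff 80. Profitable deviation.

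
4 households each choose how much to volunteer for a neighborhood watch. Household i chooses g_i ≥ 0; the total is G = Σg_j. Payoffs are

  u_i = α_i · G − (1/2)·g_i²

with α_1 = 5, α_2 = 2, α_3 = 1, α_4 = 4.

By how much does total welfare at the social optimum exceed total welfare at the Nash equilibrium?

167

Household i's FOC: ∂u_i/∂g_i = α_i − g_i = 0, so g_i* = α_i.
NE contributions = (5, 2, 1, 4); G = 12.
W^NE = (Σα)·G − ½Σα_i² = 12² − ½·46 = 121.
Planner sets g_i = Σα_j = 12 for every i, so G^SO = 4·12 = 48.
W^SO = (Σα)·G^SO − ½·4·(Σα)² = (4/2)·12² = 288.
Deadweight loss = W^SO − W^NE = 167.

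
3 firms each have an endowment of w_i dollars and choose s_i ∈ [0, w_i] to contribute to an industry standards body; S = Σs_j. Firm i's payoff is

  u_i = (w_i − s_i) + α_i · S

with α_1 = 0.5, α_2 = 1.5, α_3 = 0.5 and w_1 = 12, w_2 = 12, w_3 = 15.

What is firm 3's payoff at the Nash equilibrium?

∂u_i/∂s_i = α_i − 1, so firm i contributes w_i if α_i > 1, else 0.
α_i > 1 for i ∈ {2}; NE contributions (0, 12, 0), S = 12.
u_3 = (15 − 0) + 0.5·12 = 21.

21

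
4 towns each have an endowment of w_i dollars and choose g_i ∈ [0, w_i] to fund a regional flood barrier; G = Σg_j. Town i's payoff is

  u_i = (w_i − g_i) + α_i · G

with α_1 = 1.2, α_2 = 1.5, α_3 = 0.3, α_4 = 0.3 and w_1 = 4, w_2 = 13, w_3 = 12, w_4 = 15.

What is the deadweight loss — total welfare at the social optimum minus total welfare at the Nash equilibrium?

62.1

∂u_i/∂g_i = α_i − 1, so town i contributes w_i if α_i > 1, else 0.
α_i > 1 for i ∈ {1, 2}; NE contributions (4, 13, 0, 0), G = 17.
W^NE = Σw_i − G^NE + (Σα_i)·G^NE = 44 + 2.3·17 = 83.1.
Planner: ∂(Σu_j)/∂g_i = Σα_j − 1 = 2.3 > 0, so everyone contributes w_i; G^SO = 44, W^SO = 44 + 2.3·44 = 145.2.
Deadweight loss = 62.1.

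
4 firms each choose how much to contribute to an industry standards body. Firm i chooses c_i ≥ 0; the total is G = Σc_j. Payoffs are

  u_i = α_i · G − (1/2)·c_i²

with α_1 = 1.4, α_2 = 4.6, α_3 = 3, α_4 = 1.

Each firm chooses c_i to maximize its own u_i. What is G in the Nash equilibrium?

Firm i's FOC: ∂u_i/∂c_i = α_i − c_i = 0, so c_i* = α_i.
NE contributions = (1.4, 4.6, 3, 1); G = 10.

10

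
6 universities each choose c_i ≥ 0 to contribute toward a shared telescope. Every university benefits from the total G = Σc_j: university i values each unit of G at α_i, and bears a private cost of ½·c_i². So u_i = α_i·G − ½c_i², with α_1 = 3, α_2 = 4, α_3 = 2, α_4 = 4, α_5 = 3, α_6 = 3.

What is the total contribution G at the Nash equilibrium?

19

University i's FOC: ∂u_i/∂c_i = α_i − c_i = 0, so c_i* = α_i.
NE contributions = (3, 4, 2, 4, 3, 3); G = 19.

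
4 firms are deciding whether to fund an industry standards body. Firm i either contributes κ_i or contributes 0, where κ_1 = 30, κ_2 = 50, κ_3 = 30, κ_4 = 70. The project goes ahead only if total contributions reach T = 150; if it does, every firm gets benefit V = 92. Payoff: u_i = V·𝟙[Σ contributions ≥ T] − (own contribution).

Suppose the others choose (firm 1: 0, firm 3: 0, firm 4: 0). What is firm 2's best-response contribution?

0

Others' total = 0. Even contributing 50 gives 50 < 150: no benefit either way.
Best response: 0.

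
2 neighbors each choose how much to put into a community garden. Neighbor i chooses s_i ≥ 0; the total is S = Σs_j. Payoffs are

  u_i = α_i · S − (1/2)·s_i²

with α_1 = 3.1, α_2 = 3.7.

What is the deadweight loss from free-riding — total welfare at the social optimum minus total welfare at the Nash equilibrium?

Neighbor i's FOC: ∂u_i/∂s_i = α_i − s_i = 0, so s_i* = α_i.
NE contributions = (3.1, 3.7); S = 6.8.
W^NE = (Σα)·S − ½Σα_i² = 6.8² − ½·23.3 = 34.59.
Planner sets s_i = Σα_j = 6.8 for every i, so S^SO = 2·6.8 = 13.6.
W^SO = (Σα)·S^SO − ½·2·(Σα)² = (2/2)·6.8² = 46.24.
Deadweight loss = W^SO − W^NE = 11.65.

11.65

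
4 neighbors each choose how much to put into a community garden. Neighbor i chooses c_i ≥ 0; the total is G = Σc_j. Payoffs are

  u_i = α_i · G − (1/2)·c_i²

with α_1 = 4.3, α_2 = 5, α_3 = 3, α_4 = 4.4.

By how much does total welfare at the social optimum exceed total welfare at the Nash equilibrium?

314.815

Neighbor i's FOC: ∂u_i/∂c_i = α_i − c_i = 0, so c_i* = α_i.
NE contributions = (4.3, 5, 3, 4.4); G = 16.7.
W^NE = (Σα)·G − ½Σα_i² = 16.7² − ½·71.85 = 242.965.
Planner sets c_i = Σα_j = 16.7 for every i, so G^SO = 4·16.7 = 66.8.
W^SO = (Σα)·G^SO − ½·4·(Σα)² = (4/2)·16.7² = 557.78.
Deadweight loss = W^SO − W^NE = 314.815.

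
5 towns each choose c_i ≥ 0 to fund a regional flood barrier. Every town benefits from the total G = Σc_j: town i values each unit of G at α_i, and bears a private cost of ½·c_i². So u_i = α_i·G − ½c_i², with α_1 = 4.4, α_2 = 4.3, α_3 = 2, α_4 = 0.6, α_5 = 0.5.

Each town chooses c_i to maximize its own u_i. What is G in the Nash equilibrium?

Town i's FOC: ∂u_i/∂c_i = α_i − c_i = 0, so c_i* = α_i.
NE contributions = (4.4, 4.3, 2, 0.6, 0.5); G = 11.8.

11.8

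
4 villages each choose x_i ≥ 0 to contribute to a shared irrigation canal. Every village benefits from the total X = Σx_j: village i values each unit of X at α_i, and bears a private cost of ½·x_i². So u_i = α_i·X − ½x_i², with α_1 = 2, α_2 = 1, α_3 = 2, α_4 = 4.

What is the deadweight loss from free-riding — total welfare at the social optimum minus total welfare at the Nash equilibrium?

Village i's FOC: ∂u_i/∂x_i = α_i − x_i = 0, so x_i* = α_i.
NE contributions = (2, 1, 2, 4); X = 9.
W^NE = (Σα)·X − ½Σα_i² = 9² − ½·25 = 68.5.
Planner sets x_i = Σα_j = 9 for every i, so X^SO = 4·9 = 36.
W^SO = (Σα)·X^SO − ½·4·(Σα)² = (4/2)·9² = 162.
Deadweight loss = W^SO − W^NE = 93.5.

93.5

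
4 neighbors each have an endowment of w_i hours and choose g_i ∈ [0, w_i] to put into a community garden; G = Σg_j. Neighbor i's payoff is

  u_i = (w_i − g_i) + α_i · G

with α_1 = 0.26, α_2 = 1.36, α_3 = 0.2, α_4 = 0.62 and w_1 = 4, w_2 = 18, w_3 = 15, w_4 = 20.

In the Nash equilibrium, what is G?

18

∂u_i/∂g_i = α_i − 1, so neighbor i contributes w_i if α_i > 1, else 0.
α_i > 1 for i ∈ {2}; NE contributions (0, 18, 0, 0), G = 18.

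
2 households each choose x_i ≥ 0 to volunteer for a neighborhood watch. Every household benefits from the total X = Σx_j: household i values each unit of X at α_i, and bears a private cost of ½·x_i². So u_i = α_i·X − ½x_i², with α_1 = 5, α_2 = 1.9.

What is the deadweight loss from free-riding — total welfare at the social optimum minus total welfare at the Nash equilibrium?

Household i's FOC: ∂u_i/∂x_i = α_i − x_i = 0, so x_i* = α_i.
NE contributions = (5, 1.9); X = 6.9.
W^NE = (Σα)·X − ½Σα_i² = 6.9² − ½·28.61 = 33.305.
Planner sets x_i = Σα_j = 6.9 for every i, so X^SO = 2·6.9 = 13.8.
W^SO = (Σα)·X^SO − ½·2·(Σα)² = (2/2)·6.9² = 47.61.
Deadweight loss = W^SO − W^NE = 14.305.

14.305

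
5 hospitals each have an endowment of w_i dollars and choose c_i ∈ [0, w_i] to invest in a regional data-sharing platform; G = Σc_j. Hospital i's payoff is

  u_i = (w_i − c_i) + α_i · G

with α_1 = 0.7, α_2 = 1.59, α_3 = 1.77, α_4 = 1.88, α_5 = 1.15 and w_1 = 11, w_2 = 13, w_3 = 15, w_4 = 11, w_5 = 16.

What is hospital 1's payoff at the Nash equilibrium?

49.5

∂u_i/∂c_i = α_i − 1, so hospital i contributes w_i if α_i > 1, else 0.
α_i > 1 for i ∈ {2, 3, 4, 5}; NE contributions (0, 13, 15, 11, 16), G = 55.
u_1 = (11 − 0) + 0.7·55 = 49.5.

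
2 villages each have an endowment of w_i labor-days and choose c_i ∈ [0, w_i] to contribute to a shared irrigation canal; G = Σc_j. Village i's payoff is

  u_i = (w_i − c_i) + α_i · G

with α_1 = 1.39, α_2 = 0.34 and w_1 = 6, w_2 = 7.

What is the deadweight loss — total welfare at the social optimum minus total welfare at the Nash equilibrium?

5.11

∂u_i/∂c_i = α_i − 1, so village i contributes w_i if α_i > 1, else 0.
α_i > 1 for i ∈ {1}; NE contributions (6, 0), G = 6.
W^NE = Σw_i − G^NE + (Σα_i)·G^NE = 13 + 0.73·6 = 17.38.
Planner: ∂(Σu_j)/∂c_i = Σα_j − 1 = 0.73 > 0, so everyone contributes w_i; G^SO = 13, W^SO = 13 + 0.73·13 = 22.49.
Deadweight loss = 5.11.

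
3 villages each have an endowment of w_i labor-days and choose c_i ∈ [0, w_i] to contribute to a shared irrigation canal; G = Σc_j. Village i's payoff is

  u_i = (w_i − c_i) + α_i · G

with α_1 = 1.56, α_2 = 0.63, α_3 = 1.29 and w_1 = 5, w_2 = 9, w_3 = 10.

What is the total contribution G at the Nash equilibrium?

∂u_i/∂c_i = α_i − 1, so village i contributes w_i if α_i > 1, else 0.
α_i > 1 for i ∈ {1, 3}; NE contributions (5, 0, 10), G = 15.

15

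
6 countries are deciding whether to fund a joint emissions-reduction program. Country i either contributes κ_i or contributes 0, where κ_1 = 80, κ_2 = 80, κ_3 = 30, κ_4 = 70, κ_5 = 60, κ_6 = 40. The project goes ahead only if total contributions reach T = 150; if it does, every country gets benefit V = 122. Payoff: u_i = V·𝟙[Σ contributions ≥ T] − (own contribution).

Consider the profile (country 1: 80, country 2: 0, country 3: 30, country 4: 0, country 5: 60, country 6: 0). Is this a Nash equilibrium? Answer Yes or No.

Yes

Total = 170 ≥ 150: provided.
Country 1 (pledges 80, payoff 42): dropping to 0 → total 90, payoff 0. No gain.
Country 2 (pledges 0, payoff 122): pledging 80 → total 250, payoff 42. No gain.
Country 3 (pledges 30, payoff 92): dropping to 0 → total 140, payoff 0. No gain.
Country 4 (pledges 0, payoff 122): pledging 70 → total 240, payoff 52. No gain.
Country 5 (pledges 60, payoff 62): dropping to 0 → total 110, payoff 0. No gain.
Country 6 (pledges 0, payoff 122): pledging 40 → total 210, payoff 82. No gain.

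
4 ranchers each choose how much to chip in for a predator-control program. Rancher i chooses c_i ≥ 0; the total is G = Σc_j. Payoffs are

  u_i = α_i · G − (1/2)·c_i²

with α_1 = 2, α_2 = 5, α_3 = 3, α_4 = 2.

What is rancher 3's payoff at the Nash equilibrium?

Rancher i's FOC: ∂u_i/∂c_i = α_i − c_i = 0, so c_i* = α_i.
NE contributions = (2, 5, 3, 2); G = 12.
u_3 = α_3·G − ½·(c_3)² = 3·12 − ½·3² = 31.5.

31.5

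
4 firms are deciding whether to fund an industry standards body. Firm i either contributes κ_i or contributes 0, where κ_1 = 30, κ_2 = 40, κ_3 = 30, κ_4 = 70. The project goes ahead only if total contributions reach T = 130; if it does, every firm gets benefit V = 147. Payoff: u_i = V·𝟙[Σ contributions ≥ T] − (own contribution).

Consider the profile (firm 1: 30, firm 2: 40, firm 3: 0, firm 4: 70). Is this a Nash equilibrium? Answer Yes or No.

Yes

Total = 140 ≥ 130: provided.
Firm 1 (pledges 30, payoff 117): dropping to 0 → total 110, payoff 0. No gain.
Firm 2 (pledges 40, payoff 107): dropping to 0 → total 100, payoff 0. No gain.
Firm 3 (pledges 0, payoff 147): pledging 30 → total 170, payoff 117. No gain.
Firm 4 (pledges 70, payoff 77): dropping to 0 → total 70, payoff 0. No gain.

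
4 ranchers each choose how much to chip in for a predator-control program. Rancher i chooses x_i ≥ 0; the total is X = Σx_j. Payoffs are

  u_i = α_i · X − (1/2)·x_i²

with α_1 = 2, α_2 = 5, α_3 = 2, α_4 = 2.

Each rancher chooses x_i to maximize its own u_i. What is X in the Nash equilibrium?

Rancher i's FOC: ∂u_i/∂x_i = α_i − x_i = 0, so x_i* = α_i.
NE contributions = (2, 5, 2, 2); X = 11.

11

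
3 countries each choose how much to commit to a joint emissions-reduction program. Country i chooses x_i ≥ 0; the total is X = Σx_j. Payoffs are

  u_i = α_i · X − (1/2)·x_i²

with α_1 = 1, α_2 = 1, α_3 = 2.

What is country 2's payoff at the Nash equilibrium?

Country i's FOC: ∂u_i/∂x_i = α_i − x_i = 0, so x_i* = α_i.
NE contributions = (1, 1, 2); X = 4.
u_2 = α_2·X − ½·(x_2)² = 1·4 − ½·1² = 3.5.

3.5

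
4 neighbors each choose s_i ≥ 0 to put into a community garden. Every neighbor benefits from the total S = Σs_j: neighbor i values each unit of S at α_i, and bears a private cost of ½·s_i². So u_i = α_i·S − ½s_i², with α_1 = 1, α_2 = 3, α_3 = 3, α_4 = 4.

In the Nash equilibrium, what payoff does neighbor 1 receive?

10.5

Neighbor i's FOC: ∂u_i/∂s_i = α_i − s_i = 0, so s_i* = α_i.
NE contributions = (1, 3, 3, 4); S = 11.
u_1 = α_1·S − ½·(s_1)² = 1·11 − ½·1² = 10.5.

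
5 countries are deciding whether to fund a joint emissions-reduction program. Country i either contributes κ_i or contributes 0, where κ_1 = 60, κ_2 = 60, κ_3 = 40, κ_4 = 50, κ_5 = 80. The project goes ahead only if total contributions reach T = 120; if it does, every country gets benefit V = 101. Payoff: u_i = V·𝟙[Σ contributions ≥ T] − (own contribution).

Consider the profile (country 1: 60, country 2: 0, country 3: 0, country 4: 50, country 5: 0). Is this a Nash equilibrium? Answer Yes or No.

No

Total = 110 < 120: not provided.
Country 1 (pledges 60, payoff -60): dropping to 0 → total 50, payoff 0. Profitable deviation.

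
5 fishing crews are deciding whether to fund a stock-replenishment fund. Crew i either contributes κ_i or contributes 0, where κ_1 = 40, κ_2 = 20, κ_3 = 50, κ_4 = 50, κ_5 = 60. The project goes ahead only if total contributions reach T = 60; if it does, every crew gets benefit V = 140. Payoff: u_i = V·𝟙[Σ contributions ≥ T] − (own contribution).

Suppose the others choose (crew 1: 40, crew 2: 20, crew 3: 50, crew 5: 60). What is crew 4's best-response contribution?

Others' total = 170 ≥ 60; contributing adds cost 50 for no extra benefit.
Best response: 0.

0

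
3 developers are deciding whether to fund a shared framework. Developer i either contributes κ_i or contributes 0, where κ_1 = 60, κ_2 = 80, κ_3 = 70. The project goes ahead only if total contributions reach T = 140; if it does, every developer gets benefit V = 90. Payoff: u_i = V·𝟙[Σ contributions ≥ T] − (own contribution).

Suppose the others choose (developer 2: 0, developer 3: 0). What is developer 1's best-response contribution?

Others' total = 0. Even contributing 60 gives 60 < 140: no benefit either way.
Best response: 0.

0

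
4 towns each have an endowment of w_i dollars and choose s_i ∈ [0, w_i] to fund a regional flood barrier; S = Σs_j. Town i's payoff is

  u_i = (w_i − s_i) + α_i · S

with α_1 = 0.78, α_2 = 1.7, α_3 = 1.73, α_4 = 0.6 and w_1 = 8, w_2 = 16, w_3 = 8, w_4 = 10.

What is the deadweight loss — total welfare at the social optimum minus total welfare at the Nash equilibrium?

∂u_i/∂s_i = α_i − 1, so town i contributes w_i if α_i > 1, else 0.
α_i > 1 for i ∈ {2, 3}; NE contributions (0, 16, 8, 0), S = 24.
W^NE = Σw_i − S^NE + (Σα_i)·S^NE = 42 + 3.81·24 = 133.44.
Planner: ∂(Σu_j)/∂s_i = Σα_j − 1 = 3.81 > 0, so everyone contributes w_i; S^SO = 42, W^SO = 42 + 3.81·42 = 202.02.
Deadweight loss = 68.58.

68.58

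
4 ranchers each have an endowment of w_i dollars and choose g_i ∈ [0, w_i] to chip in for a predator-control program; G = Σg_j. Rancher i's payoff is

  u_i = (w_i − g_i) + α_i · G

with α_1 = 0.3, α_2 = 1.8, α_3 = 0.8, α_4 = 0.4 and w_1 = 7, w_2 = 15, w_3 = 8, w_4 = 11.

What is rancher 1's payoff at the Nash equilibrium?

11.5

∂u_i/∂g_i = α_i − 1, so rancher i contributes w_i if α_i > 1, else 0.
α_i > 1 for i ∈ {2}; NE contributions (0, 15, 0, 0), G = 15.
u_1 = (7 − 0) + 0.3·15 = 11.5.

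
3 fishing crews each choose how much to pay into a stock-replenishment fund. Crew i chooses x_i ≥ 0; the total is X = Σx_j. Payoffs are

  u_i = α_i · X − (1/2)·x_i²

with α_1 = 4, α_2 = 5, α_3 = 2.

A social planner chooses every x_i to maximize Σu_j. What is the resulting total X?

33

Planner FOC: ∂(Σu_j)/∂x_i = (Σα_j) − x_i = 0, so x_i^SO = Σα_j = 11 for every i; X^SO = 33.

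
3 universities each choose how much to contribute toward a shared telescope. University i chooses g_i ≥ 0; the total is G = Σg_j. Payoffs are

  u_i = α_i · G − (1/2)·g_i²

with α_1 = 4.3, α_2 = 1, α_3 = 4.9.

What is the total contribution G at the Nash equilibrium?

University i's FOC: ∂u_i/∂g_i = α_i − g_i = 0, so g_i* = α_i.
NE contributions = (4.3, 1, 4.9); G = 10.2.

10.2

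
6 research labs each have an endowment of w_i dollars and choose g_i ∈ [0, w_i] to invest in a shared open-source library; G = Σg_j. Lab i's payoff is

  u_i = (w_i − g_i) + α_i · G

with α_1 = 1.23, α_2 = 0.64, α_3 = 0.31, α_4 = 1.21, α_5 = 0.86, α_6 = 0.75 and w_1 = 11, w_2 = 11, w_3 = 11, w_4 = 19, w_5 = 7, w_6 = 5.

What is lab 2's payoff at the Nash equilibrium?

30.2

∂u_i/∂g_i = α_i − 1, so lab i contributes w_i if α_i > 1, else 0.
α_i > 1 for i ∈ {1, 4}; NE contributions (11, 0, 0, 19, 0, 0), G = 30.
u_2 = (11 − 0) + 0.64·30 = 30.2.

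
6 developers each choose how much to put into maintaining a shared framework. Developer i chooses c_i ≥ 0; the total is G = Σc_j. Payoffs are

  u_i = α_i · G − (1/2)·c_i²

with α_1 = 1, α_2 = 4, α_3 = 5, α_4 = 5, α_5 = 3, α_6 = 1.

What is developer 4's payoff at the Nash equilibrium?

82.5

Developer i's FOC: ∂u_i/∂c_i = α_i − c_i = 0, so c_i* = α_i.
NE contributions = (1, 4, 5, 5, 3, 1); G = 19.
u_4 = α_4·G − ½·(c_4)² = 5·19 − ½·5² = 82.5.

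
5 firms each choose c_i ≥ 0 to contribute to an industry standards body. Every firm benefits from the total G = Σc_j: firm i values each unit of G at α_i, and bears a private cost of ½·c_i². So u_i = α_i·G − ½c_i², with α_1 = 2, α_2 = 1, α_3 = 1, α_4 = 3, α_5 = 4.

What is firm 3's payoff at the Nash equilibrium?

10.5

Firm i's FOC: ∂u_i/∂c_i = α_i − c_i = 0, so c_i* = α_i.
NE contributions = (2, 1, 1, 3, 4); G = 11.
u_3 = α_3·G − ½·(c_3)² = 1·11 − ½·1² = 10.5.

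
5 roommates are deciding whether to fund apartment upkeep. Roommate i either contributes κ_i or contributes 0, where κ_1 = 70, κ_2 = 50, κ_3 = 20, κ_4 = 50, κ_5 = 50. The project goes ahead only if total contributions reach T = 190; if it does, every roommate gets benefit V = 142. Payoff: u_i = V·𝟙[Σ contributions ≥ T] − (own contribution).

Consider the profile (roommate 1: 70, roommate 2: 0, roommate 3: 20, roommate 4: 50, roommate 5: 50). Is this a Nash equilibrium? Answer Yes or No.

Yes

Total = 190 ≥ 190: provided.
Roommate 1 (pledges 70, payoff 72): dropping to 0 → total 120, payoff 0. No gain.
Roommate 2 (pledges 0, payoff 142): pledging 50 → total 240, payoff 92. No gain.
Roommate 3 (pledges 20, payoff 122): dropping to 0 → total 170, payoff 0. No gain.
Roommate 4 (pledges 50, payoff 92): dropping to 0 → total 140, payoff 0. No gain.
Roommate 5 (pledges 50, payoff 92): dropping to 0 → total 140, payoff 0. No gain.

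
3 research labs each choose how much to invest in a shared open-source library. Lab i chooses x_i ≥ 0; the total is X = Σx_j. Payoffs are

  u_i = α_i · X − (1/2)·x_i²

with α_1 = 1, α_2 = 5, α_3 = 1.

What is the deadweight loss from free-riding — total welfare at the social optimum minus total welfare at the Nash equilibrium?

38

Lab i's FOC: ∂u_i/∂x_i = α_i − x_i = 0, so x_i* = α_i.
NE contributions = (1, 5, 1); X = 7.
W^NE = (Σα)·X − ½Σα_i² = 7² − ½·27 = 35.5.
Planner sets x_i = Σα_j = 7 for every i, so X^SO = 3·7 = 21.
W^SO = (Σα)·X^SO − ½·3·(Σα)² = (3/2)·7² = 73.5.
Deadweight loss = W^SO − W^NE = 38.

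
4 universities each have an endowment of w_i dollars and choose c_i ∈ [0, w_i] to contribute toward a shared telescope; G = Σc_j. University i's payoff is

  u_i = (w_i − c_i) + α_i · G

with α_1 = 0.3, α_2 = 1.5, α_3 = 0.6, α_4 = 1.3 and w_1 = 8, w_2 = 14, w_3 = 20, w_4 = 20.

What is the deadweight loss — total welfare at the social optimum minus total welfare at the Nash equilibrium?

75.6

∂u_i/∂c_i = α_i − 1, so university i contributes w_i if α_i > 1, else 0.
α_i > 1 for i ∈ {2, 4}; NE contributions (0, 14, 0, 20), G = 34.
W^NE = Σw_i − G^NE + (Σα_i)·G^NE = 62 + 2.7·34 = 153.8.
Planner: ∂(Σu_j)/∂c_i = Σα_j − 1 = 2.7 > 0, so everyone contributes w_i; G^SO = 62, W^SO = 62 + 2.7·62 = 229.4.
Deadweight loss = 75.6.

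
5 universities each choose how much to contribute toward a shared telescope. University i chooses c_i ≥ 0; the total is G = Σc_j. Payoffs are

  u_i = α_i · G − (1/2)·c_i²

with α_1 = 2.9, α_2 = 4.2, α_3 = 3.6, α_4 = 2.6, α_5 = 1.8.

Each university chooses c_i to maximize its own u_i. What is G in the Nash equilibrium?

University i's FOC: ∂u_i/∂c_i = α_i − c_i = 0, so c_i* = α_i.
NE contributions = (2.9, 4.2, 3.6, 2.6, 1.8); G = 15.1.

15.1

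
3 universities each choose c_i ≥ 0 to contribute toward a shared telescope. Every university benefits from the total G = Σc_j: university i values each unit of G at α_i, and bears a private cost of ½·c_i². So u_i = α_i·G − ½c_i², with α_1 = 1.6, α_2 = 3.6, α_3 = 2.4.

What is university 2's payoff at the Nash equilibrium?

20.88

University i's FOC: ∂u_i/∂c_i = α_i − c_i = 0, so c_i* = α_i.
NE contributions = (1.6, 3.6, 2.4); G = 7.6.
u_2 = α_2·G − ½·(c_2)² = 3.6·7.6 − ½·3.6² = 20.88.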